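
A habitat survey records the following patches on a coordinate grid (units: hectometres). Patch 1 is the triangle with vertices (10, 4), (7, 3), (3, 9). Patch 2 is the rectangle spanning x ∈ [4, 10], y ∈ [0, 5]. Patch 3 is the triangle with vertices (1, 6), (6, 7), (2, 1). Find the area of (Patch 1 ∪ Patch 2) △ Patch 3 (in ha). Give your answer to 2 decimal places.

46.62

|Patch 1 ∪ Patch 2| = 35.8667.
|(Patch 1 ∪ Patch 2) ∩ Patch 3| = 1.1233.
|(Patch 1 ∪ Patch 2) △ Patch 3| = 35.8667 + 13 − 2.2467 = 46.62.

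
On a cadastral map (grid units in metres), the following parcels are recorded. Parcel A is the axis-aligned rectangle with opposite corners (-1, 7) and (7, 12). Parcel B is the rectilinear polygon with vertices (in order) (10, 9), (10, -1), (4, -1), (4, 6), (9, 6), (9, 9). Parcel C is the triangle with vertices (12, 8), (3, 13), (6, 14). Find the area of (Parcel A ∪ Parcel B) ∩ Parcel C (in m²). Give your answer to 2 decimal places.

1.34

The region (Parcel A ∪ Parcel B) ∩ Parcel C is the polygon with vertices (7,12), (7,10.778), (4.8,12).
By the shoelace formula its area is 1.34.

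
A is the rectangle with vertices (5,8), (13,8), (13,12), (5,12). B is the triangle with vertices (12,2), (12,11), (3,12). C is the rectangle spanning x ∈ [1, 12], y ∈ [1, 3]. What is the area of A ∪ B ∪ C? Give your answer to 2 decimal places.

By inclusion–exclusion:
Individual areas: |A| = 32, |B| = 40.5, |C| = 22.
|A∩B| = 22.3.
|A∩C| = 0 (no overlap).
|B∩C| = 0.45.
|A∩B∩C| = 0.
|A ∪ B ∪ C| = 94.5 − 22.75 + 0 = 71.75.

71.75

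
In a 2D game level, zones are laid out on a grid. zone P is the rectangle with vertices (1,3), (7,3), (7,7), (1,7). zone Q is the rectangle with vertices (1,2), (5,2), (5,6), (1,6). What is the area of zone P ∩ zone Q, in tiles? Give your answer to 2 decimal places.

|zone P∩zone Q|: x∈[1,5], y∈[3,6] → 4·3 = 12.

12.00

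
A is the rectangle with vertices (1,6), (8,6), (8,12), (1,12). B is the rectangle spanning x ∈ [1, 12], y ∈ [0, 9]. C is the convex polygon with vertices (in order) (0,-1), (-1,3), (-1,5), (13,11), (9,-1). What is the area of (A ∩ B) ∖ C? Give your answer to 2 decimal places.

11.48

|A ∩ B| = 21.
|(A ∩ B) ∩ C| = 9.5238.
|(A ∩ B) ∖ C| = 21 − 9.5238 = 11.48.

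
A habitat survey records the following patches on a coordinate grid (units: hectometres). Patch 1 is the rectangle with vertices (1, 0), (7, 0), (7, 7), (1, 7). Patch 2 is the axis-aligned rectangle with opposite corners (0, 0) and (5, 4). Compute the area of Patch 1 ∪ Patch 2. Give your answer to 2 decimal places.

By inclusion–exclusion:
Individual areas: |Patch 1| = 42, |Patch 2| = 20.
|Patch 1∩Patch 2|: x∈[1,5], y∈[0,4] → 4·4 = 16.
|Patch 1 ∪ Patch 2| = 62 − 16 = 46.00.

46.00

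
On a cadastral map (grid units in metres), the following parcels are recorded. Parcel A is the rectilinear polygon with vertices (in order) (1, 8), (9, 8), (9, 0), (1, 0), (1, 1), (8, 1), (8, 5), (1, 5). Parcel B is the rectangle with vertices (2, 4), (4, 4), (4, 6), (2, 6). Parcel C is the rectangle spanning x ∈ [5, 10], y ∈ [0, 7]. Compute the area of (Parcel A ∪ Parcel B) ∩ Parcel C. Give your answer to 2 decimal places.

16.00

The region (Parcel A ∪ Parcel B) ∩ Parcel C is the polygon with vertices (9,0), (5,0), (5,1), (8,1), (8,5), (5,5), (5,7), (9,7).
By the shoelace formula its area is 16.00.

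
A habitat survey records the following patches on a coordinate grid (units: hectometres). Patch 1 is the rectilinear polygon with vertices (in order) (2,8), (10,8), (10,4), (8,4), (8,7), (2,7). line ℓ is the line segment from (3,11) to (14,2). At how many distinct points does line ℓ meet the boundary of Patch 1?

4

The segment meets the boundary at (10,5.273), (8,6.909), (7.889,7), (6.667,8).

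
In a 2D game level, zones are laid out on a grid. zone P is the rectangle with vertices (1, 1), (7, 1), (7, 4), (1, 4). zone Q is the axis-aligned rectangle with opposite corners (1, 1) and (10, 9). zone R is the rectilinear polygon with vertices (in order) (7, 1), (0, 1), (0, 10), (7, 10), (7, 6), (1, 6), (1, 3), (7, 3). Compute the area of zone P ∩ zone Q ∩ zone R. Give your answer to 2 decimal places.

12.00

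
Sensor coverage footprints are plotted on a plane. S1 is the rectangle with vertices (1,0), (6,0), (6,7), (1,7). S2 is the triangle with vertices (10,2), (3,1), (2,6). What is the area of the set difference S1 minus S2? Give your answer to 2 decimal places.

22.14

|S1| = 35, |S1∩S2| = 12.8571.
|S1 ∖ S2| = |S1| − |S1∩S2| = 35 − 12.8571 = 22.14.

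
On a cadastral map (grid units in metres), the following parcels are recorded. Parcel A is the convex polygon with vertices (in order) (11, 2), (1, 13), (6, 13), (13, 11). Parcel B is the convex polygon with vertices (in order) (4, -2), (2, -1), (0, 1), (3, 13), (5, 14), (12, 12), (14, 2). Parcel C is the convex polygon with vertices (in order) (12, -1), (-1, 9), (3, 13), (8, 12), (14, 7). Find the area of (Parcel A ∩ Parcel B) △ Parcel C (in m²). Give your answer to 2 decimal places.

65.32

|Parcel A ∩ Parcel B| = 58.4196.
|(Parcel A ∩ Parcel B) ∩ Parcel C| = 49.2979.
|(Parcel A ∩ Parcel B) △ Parcel C| = 58.4196 + 105.5 − 98.5959 = 65.32.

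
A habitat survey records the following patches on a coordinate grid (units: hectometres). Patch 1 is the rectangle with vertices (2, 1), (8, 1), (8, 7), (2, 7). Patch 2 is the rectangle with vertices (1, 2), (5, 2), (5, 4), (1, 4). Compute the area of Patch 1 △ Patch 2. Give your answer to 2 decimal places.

32.00

|Patch 1∩Patch 2|: x∈[2,5], y∈[2,4] → 3·2 = 6.
|Patch 1 △ Patch 2| = |Patch 1| + |Patch 2| − 2·|Patch 1∩Patch 2| = 36 + 8 − 12 = 32.00.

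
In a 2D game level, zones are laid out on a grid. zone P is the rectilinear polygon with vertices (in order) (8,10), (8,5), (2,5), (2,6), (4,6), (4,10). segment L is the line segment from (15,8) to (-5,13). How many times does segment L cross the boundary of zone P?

The segment meets the boundary at (7,10), (8,9.75).

2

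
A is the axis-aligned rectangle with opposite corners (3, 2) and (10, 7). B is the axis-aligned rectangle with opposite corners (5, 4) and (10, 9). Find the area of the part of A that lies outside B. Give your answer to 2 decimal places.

|A∩B|: x∈[5,10], y∈[4,7] → 5·3 = 15.
|A| = 35.
|A ∖ B| = |A| − |A∩B| = 35 − 15 = 20.00.

20.00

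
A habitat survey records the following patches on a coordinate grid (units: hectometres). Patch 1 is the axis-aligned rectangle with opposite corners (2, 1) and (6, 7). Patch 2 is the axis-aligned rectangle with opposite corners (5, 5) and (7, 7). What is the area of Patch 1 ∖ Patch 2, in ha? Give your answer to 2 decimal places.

22.00

|Patch 1∩Patch 2|: x∈[5,6], y∈[5,7] → 1·2 = 2.
|Patch 1| = 24.
|Patch 1 ∖ Patch 2| = |Patch 1| − |Patch 1∩Patch 2| = 24 − 2 = 22.00.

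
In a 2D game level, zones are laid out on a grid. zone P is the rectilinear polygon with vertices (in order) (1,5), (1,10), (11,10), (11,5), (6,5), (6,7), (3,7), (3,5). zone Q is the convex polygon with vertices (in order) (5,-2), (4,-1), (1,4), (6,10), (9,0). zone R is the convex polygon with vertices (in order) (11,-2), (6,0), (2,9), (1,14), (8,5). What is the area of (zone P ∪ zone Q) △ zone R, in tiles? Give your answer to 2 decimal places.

64.19

|zone P ∪ zone Q| = 86.6833.
|(zone P ∪ zone Q) ∩ zone R| = 34.4955.
|(zone P ∪ zone Q) △ zone R| = 86.6833 + 46.5 − 68.9911 = 64.19.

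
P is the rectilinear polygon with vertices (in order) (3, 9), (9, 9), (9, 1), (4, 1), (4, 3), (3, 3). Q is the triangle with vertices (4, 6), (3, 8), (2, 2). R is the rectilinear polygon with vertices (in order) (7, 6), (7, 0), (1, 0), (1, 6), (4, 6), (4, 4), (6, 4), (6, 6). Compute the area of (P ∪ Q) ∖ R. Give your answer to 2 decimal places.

|P ∪ Q| = 48.
|(P ∪ Q) ∩ R| = 15.6667.
|(P ∪ Q) ∖ R| = 48 − 15.6667 = 32.33.

32.33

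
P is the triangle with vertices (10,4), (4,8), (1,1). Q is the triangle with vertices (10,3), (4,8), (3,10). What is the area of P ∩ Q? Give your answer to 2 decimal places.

1.45

The intersection is the polygon with vertices (7,6), (9.25,3.75), (9.143,3.714), (4,8).
By the shoelace formula its area is 1.45.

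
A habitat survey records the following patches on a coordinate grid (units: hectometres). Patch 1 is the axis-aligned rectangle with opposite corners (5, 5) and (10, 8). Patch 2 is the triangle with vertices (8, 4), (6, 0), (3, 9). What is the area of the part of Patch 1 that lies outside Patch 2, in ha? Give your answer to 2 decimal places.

13.00

|Patch 1| = 15, |Patch 1∩Patch 2| = 2.
|Patch 1 ∖ Patch 2| = |Patch 1| − |Patch 1∩Patch 2| = 15 − 2 = 13.00.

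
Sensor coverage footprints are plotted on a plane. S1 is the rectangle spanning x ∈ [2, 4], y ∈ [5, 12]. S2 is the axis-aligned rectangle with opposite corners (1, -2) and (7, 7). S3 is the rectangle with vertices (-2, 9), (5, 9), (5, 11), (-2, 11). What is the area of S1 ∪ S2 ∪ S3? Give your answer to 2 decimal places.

By inclusion–exclusion:
Individual areas: |S1| = 14, |S2| = 54, |S3| = 14.
|S1∩S2|: x∈[2,4], y∈[5,7] → 2·2 = 4.
|S1∩S3|: x∈[2,4], y∈[9,11] → 2·2 = 4.
|S2∩S3| = 0 (no overlap).
|S1∩S2∩S3| = 0.
|S1 ∪ S2 ∪ S3| = 82 − 8 + 0 = 74.00.

74.00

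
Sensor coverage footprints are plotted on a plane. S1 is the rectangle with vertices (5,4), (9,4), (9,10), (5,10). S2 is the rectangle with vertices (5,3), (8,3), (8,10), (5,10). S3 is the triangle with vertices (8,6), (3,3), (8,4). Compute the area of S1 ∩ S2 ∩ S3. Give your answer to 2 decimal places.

The intersection is the polygon with vertices (8,4), (5,4), (5,4.2), (8,6).
By the shoelace formula its area is 3.30.

3.30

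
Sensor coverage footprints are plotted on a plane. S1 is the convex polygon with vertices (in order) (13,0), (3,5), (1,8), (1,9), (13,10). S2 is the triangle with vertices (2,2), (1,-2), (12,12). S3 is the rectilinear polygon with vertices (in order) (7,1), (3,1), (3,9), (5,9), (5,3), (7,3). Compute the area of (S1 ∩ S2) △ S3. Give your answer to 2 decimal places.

|S1 ∩ S2| = 6.2392.
|(S1 ∩ S2) ∩ S3| = 0.3333.
|(S1 ∩ S2) △ S3| = 6.2392 + 20 − 0.6667 = 25.57.

25.57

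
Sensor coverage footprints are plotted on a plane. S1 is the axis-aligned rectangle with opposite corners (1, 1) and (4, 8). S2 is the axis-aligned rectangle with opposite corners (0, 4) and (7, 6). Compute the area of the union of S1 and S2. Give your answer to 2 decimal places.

29.00

By inclusion–exclusion:
Individual areas: |S1| = 21, |S2| = 14.
|S1∩S2|: x∈[1,4], y∈[4,6] → 3·2 = 6.
|S1 ∪ S2| = 35 − 6 = 29.00.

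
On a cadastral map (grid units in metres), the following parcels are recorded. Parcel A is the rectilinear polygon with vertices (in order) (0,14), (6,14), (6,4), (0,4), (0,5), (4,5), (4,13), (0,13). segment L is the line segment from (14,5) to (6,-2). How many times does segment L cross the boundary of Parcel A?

0

The segment lies entirely outside Parcel A and never meets its boundary.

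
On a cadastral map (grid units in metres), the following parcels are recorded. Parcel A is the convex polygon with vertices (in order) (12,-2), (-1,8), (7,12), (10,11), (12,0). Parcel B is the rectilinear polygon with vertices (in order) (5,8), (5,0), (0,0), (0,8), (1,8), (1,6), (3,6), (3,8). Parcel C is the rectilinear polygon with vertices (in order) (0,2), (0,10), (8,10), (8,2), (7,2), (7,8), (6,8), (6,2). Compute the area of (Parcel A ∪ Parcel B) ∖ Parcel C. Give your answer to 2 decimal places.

58.29

|Parcel A ∪ Parcel B| = 112.9.
|(Parcel A ∪ Parcel B) ∩ Parcel C| = 54.6115.
|(Parcel A ∪ Parcel B) ∖ Parcel C| = 112.9 − 54.6115 = 58.29.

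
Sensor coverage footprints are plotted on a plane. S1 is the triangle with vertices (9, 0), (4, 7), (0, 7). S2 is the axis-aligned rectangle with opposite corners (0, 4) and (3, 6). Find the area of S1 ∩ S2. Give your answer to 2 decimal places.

1.14

The intersection is the polygon with vertices (1.286,6), (3,6), (3,4.667).
By the shoelace formula its area is 1.14.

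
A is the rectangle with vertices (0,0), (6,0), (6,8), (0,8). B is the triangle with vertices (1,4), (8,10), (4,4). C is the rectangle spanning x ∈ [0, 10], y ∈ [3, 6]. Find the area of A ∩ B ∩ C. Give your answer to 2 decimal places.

5.00

The intersection is the polygon with vertices (4,4), (1,4), (3.333,6), (5.333,6).
By the shoelace formula its area is 5.00.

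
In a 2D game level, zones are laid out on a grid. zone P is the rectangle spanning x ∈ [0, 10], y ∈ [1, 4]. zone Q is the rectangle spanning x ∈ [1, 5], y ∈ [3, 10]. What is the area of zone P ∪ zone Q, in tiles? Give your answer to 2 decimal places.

By inclusion–exclusion:
Individual areas: |zone P| = 30, |zone Q| = 28.
|zone P∩zone Q|: x∈[1,5], y∈[3,4] → 4·1 = 4.
|zone P ∪ zone Q| = 58 − 4 = 54.00.

54.00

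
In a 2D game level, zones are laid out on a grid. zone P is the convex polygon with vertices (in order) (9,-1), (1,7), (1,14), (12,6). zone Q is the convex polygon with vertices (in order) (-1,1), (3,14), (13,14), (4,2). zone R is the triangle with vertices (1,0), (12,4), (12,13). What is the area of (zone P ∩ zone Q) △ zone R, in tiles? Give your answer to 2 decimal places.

|zone P ∩ zone Q| = 39.4491.
|(zone P ∩ zone Q) ∩ zone R| = 4.6563.
|(zone P ∩ zone Q) △ zone R| = 39.4491 + 49.5 − 9.3127 = 79.64.

79.64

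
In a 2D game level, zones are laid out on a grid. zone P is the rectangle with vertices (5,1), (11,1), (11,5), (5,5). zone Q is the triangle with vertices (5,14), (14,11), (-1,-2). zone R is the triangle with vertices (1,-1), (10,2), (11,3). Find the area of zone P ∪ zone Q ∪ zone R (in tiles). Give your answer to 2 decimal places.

By inclusion–exclusion:
Individual areas: |zone P| = 24, |zone Q| = 81, |zone R| = 3.
|zone P∩zone Q| = 1.8692.
|zone P∩zone R| = 2.
|zone Q∩zone R| = 0.
|zone P∩zone Q∩zone R| = 0.
|zone P ∪ zone Q ∪ zone R| = 108 − 3.8692 + 0 = 104.13.

104.13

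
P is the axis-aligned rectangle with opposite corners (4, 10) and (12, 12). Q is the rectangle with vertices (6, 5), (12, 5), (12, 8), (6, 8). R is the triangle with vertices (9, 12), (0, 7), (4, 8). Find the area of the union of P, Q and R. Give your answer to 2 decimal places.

38.40

By inclusion–exclusion:
Individual areas: |P| = 16, |Q| = 18, |R| = 5.5.
|P∩Q| = 0 (no overlap).
|P∩R| = 1.1.
|Q∩R| = 0.
|P∩Q∩R| = 0.
|P ∪ Q ∪ R| = 39.5 − 1.1 + 0 = 38.40.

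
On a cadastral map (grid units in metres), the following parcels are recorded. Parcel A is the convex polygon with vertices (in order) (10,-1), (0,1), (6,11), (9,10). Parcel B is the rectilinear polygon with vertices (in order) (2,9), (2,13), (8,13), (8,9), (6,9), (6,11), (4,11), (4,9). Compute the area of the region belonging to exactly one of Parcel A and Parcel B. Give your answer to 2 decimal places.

85.33

|Parcel A| = 72, |Parcel B| = 20, |Parcel A∩Parcel B| = 3.3333.
|Parcel A △ Parcel B| = |Parcel A| + |Parcel B| − 2·|Parcel A∩Parcel B| = 72 + 20 − 6.6667 = 85.33.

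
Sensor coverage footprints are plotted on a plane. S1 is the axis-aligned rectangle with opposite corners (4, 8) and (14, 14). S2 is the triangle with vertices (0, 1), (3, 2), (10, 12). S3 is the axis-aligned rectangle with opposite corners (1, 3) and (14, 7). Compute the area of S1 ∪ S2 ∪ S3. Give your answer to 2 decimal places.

115.97

By inclusion–exclusion:
Individual areas: |S1| = 60, |S2| = 11.5, |S3| = 52.
|S1∩S2| = 1.6727.
|S1∩S3| = 0 (no overlap).
|S2∩S3| = 5.8545.
|S1∩S2∩S3| = 0.
|S1 ∪ S2 ∪ S3| = 123.5 − 7.5273 + 0 = 115.97.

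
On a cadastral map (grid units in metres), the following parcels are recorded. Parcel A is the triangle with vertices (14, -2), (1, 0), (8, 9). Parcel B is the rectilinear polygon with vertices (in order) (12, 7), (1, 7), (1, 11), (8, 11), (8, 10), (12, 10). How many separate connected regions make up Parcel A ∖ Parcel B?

1

Parcel A ∖ Parcel B is a single connected region.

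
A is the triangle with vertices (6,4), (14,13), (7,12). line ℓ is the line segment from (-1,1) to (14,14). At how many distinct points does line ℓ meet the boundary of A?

The segment meets the boundary at (12.618,12.803), (6.43,7.439).

2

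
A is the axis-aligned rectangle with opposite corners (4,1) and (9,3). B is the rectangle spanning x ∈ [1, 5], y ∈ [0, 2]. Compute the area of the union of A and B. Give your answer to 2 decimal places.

17.00

By inclusion–exclusion:
Individual areas: |A| = 10, |B| = 8.
|A∩B|: x∈[4,5], y∈[1,2] → 1·1 = 1.
|A ∪ B| = 18 − 1 = 17.00.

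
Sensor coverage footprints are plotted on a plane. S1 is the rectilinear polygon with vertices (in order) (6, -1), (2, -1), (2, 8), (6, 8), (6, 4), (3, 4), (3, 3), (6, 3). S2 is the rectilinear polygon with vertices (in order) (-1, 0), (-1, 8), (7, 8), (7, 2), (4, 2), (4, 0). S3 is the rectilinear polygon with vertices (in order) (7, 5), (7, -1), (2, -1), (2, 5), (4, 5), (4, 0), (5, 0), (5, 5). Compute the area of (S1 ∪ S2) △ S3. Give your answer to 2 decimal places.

47.00

|S1 ∪ S2| = 66.
|(S1 ∪ S2) ∩ S3| = 22.
|(S1 ∪ S2) △ S3| = 66 + 25 − 44 = 47.00.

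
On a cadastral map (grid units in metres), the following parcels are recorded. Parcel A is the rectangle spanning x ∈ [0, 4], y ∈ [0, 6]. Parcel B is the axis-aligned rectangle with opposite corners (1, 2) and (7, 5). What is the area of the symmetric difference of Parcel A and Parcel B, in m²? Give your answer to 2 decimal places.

24.00

|Parcel A∩Parcel B|: x∈[1,4], y∈[2,5] → 3·3 = 9.
|Parcel A △ Parcel B| = |Parcel A| + |Parcel B| − 2·|Parcel A∩Parcel B| = 24 + 18 − 18 = 24.00.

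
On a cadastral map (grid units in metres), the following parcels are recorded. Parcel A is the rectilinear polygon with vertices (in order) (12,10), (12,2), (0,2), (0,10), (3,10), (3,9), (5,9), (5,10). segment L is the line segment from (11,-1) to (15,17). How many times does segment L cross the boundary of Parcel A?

2

The segment meets the boundary at (11.667,2), (12,3.5).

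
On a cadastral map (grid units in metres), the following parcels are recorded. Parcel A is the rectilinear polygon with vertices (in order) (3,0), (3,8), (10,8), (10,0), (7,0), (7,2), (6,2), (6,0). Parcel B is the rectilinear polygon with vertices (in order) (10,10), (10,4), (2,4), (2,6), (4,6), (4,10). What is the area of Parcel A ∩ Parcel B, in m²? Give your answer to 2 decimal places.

26.00

The intersection is the polygon with vertices (3,6), (4,6), (4,8), (10,8), (10,4), (3,4).
By the shoelace formula its area is 26.00.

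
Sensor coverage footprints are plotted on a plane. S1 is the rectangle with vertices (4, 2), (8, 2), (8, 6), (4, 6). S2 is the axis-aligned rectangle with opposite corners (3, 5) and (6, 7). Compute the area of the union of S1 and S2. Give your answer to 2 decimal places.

20.00

By inclusion–exclusion:
Individual areas: |S1| = 16, |S2| = 6.
|S1∩S2|: x∈[4,6], y∈[5,6] → 2·1 = 2.
|S1 ∪ S2| = 22 − 2 = 20.00.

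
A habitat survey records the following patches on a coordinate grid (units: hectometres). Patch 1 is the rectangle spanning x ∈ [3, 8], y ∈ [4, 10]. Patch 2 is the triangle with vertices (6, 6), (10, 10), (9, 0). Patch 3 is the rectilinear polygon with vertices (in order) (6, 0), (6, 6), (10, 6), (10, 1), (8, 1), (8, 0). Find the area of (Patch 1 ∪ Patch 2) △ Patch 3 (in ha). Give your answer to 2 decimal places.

|Patch 1 ∪ Patch 2| = 43.
|(Patch 1 ∪ Patch 2) ∩ Patch 3| = 11.5.
|(Patch 1 ∪ Patch 2) △ Patch 3| = 43 + 22 − 23 = 42.00.

42.00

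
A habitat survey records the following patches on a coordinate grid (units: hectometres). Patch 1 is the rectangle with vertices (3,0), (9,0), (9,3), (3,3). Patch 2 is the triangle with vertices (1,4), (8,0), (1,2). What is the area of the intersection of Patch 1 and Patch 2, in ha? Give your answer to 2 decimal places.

The intersection is the polygon with vertices (3,2.857), (8,0), (3,1.429).
By the shoelace formula its area is 3.57.

3.57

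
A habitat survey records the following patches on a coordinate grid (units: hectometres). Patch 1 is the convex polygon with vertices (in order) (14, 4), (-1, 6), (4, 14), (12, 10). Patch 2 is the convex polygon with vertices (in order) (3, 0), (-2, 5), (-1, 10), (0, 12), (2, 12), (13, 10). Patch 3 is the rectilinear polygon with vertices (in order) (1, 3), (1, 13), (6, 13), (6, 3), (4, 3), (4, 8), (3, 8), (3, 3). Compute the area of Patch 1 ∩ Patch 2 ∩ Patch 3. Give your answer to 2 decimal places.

26.54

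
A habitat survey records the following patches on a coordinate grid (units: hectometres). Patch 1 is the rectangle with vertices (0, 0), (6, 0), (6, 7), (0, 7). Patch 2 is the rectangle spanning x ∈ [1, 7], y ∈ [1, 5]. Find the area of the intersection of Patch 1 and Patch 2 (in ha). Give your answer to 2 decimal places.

20.00

|Patch 1∩Patch 2|: x∈[1,6], y∈[1,5] → 5·4 = 20.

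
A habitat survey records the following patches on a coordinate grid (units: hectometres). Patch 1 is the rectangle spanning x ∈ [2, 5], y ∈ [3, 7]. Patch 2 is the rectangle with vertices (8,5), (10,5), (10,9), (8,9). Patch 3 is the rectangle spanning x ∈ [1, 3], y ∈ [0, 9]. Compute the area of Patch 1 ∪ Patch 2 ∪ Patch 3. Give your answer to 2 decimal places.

34.00

By inclusion–exclusion:
Individual areas: |Patch 1| = 12, |Patch 2| = 8, |Patch 3| = 18.
|Patch 1∩Patch 2| = 0 (no overlap).
|Patch 1∩Patch 3|: x∈[2,3], y∈[3,7] → 1·4 = 4.
|Patch 2∩Patch 3| = 0 (no overlap).
|Patch 1∩Patch 2∩Patch 3| = 0.
|Patch 1 ∪ Patch 2 ∪ Patch 3| = 38 − 4 + 0 = 34.00.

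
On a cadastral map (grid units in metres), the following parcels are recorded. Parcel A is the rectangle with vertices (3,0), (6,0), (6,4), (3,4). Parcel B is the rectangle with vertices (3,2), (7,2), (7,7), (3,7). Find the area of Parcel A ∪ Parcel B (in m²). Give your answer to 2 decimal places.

26.00

By inclusion–exclusion:
Individual areas: |Parcel A| = 12, |Parcel B| = 20.
|Parcel A∩Parcel B|: x∈[3,6], y∈[2,4] → 3·2 = 6.
|Parcel A ∪ Parcel B| = 32 − 6 = 26.00.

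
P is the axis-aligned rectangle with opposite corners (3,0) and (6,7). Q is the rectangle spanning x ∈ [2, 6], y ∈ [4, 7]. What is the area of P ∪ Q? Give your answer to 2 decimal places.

By inclusion–exclusion:
Individual areas: |P| = 21, |Q| = 12.
|P∩Q|: x∈[3,6], y∈[4,7] → 3·3 = 9.
|P ∪ Q| = 33 − 9 = 24.00.

24.00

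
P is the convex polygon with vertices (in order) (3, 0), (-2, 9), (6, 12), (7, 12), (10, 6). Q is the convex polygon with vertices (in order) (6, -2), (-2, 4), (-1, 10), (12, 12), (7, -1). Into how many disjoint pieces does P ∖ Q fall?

P ∖ Q splits into 4 disjoint pieces (area 0.0492, area 0.6197, area 2.9099, area 0.114).

4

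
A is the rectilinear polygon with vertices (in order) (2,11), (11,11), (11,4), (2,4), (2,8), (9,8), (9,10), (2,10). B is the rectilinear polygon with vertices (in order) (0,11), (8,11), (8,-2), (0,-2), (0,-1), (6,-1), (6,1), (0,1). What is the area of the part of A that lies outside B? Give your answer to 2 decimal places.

|A| = 49, |A∩B| = 30.
|A ∖ B| = |A| − |A∩B| = 49 − 30 = 19.00.

19.00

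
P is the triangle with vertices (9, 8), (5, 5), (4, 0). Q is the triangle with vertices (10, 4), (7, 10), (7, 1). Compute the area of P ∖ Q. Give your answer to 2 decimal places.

6.97

|P| = 8.5, |P∩Q| = 1.5283.
|P ∖ Q| = |P| − |P∩Q| = 8.5 − 1.5283 = 6.97.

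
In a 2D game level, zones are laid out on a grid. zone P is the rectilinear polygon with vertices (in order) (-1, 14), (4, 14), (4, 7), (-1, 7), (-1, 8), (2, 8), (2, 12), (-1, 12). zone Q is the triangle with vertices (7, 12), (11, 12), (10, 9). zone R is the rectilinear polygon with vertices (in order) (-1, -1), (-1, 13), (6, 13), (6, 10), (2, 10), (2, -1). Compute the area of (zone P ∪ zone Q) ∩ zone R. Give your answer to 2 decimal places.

12.00

|zone P ∪ zone Q| = 29.
|(zone P ∪ zone Q) ∩ zone R| = 12.00.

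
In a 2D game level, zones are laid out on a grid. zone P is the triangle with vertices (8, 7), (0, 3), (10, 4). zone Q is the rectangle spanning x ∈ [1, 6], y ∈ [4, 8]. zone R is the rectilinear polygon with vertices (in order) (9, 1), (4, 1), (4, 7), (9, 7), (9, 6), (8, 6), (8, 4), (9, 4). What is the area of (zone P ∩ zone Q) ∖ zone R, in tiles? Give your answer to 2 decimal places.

1.00

|zone P ∩ zone Q| = 4.
|(zone P ∩ zone Q) ∩ zone R| = 3.
|(zone P ∩ zone Q) ∖ zone R| = 4 − 3 = 1.00.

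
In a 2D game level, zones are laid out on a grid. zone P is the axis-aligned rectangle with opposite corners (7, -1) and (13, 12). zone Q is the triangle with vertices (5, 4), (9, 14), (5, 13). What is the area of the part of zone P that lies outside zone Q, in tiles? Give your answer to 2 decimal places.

|zone P| = 78, |zone P∩zone Q| = 1.8.
|zone P ∖ zone Q| = |zone P| − |zone P∩zone Q| = 78 − 1.8 = 76.20.

76.20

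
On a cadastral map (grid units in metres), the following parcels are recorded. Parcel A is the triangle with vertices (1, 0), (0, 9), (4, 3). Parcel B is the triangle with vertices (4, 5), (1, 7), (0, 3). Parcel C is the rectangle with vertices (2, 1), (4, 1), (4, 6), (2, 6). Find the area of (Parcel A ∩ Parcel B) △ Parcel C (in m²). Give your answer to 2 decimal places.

|Parcel A ∩ Parcel B| = 5.0899.
|(Parcel A ∩ Parcel B) ∩ Parcel C| = 1.
|(Parcel A ∩ Parcel B) △ Parcel C| = 5.0899 + 10 − 2 = 13.09.

13.09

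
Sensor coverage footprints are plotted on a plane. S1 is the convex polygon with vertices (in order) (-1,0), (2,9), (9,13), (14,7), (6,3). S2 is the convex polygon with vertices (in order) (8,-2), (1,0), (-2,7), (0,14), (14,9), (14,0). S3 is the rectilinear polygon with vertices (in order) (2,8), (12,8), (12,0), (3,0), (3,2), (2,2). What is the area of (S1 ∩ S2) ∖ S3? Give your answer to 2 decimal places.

|S1 ∩ S2| = 82.5504.
|(S1 ∩ S2) ∩ S3| = 43.9286.
|(S1 ∩ S2) ∖ S3| = 82.5504 − 43.9286 = 38.62.

38.62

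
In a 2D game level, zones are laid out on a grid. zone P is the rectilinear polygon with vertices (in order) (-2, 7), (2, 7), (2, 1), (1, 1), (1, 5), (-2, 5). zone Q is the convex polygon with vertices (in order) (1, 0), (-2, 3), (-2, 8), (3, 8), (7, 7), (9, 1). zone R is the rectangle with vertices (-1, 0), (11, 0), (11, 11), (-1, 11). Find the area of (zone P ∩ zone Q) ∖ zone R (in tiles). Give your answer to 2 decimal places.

|zone P ∩ zone Q| = 12.
|(zone P ∩ zone Q) ∩ zone R| = 10.
|(zone P ∩ zone Q) ∖ zone R| = 12 − 10 = 2.00.

2.00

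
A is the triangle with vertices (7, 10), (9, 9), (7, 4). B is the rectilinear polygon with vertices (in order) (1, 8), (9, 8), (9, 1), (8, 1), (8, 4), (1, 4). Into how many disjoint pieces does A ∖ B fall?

A ∖ B is a single connected region.

1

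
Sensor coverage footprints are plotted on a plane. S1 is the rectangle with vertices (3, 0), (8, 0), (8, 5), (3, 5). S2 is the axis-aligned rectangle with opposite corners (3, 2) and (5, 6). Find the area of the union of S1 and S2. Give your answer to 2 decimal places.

27.00

By inclusion–exclusion:
Individual areas: |S1| = 25, |S2| = 8.
|S1∩S2|: x∈[3,5], y∈[2,5] → 2·3 = 6.
|S1 ∪ S2| = 33 − 6 = 27.00.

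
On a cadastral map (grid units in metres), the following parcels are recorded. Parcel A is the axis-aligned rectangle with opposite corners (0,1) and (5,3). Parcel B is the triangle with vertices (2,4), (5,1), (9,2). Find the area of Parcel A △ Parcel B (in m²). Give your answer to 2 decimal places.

|Parcel A| = 10, |Parcel B| = 7.5, |Parcel A∩Parcel B| = 2.
|Parcel A △ Parcel B| = |Parcel A| + |Parcel B| − 2·|Parcel A∩Parcel B| = 10 + 7.5 − 4 = 13.50.

13.50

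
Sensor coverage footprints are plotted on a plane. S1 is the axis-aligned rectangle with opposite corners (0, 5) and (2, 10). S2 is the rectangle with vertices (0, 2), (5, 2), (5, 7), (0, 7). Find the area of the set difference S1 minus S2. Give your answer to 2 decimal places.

6.00

|S1∩S2|: x∈[0,2], y∈[5,7] → 2·2 = 4.
|S1| = 10.
|S1 ∖ S2| = |S1| − |S1∩S2| = 10 − 4 = 6.00.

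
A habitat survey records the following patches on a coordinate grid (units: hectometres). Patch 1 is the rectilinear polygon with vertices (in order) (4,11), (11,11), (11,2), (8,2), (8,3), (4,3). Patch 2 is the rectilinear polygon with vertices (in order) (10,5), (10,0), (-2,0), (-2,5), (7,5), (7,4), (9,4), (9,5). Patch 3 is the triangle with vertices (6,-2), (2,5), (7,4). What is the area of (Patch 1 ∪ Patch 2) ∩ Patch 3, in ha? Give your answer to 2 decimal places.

14.02

The region (Patch 1 ∪ Patch 2) ∩ Patch 3 is the polygon with vertices (4.857,0), (2,5), (7,4), (6.333,0).
By the shoelace formula its area is 14.02.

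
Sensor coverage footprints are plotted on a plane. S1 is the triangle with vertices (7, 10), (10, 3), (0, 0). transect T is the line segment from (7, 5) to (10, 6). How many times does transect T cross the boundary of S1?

The segment meets the boundary at (8.875,5.625).

1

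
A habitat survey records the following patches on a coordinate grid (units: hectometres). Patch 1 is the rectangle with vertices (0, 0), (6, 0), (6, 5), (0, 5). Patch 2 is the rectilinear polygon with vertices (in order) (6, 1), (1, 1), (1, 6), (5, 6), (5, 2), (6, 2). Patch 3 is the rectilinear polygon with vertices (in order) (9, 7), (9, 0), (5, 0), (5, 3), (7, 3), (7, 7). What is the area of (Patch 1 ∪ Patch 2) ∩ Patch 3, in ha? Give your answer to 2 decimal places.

3.00

The region (Patch 1 ∪ Patch 2) ∩ Patch 3 is the polygon with vertices (5,0), (5,3), (6,3), (6,2), (6,1), (6,0).
By the shoelace formula its area is 3.00.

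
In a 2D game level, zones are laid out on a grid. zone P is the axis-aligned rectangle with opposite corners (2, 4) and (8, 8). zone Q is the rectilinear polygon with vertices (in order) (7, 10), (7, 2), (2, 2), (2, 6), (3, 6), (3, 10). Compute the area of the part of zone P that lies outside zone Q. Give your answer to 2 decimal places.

6.00

|zone P| = 24, |zone P∩zone Q| = 18.
|zone P ∖ zone Q| = |zone P| − |zone P∩zone Q| = 24 − 18 = 6.00.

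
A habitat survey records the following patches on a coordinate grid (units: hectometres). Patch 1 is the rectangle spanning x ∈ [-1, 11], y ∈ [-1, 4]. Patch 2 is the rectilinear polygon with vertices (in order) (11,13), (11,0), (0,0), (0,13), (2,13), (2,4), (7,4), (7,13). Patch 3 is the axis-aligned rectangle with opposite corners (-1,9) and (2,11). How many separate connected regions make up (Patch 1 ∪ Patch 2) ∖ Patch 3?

2

(Patch 1 ∪ Patch 2) ∖ Patch 3 splits into 2 disjoint pieces (area 106, area 4).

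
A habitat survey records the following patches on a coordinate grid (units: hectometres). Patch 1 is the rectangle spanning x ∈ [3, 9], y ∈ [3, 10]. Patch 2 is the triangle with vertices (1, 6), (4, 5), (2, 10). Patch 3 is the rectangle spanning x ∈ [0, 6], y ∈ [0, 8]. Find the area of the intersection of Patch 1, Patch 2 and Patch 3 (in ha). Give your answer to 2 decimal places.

The intersection is the polygon with vertices (4,5), (3,5.333), (3,7.5).
By the shoelace formula its area is 1.08.

1.08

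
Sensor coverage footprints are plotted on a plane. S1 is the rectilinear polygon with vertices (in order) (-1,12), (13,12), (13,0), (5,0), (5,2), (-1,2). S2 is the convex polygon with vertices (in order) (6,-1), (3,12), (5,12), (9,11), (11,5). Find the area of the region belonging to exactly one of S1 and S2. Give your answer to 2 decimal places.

|S1| = 156, |S2| = 59.5, |S1∩S2| = 58.9679.
|S1 △ S2| = |S1| + |S2| − 2·|S1∩S2| = 156 + 59.5 − 117.9359 = 97.56.

97.56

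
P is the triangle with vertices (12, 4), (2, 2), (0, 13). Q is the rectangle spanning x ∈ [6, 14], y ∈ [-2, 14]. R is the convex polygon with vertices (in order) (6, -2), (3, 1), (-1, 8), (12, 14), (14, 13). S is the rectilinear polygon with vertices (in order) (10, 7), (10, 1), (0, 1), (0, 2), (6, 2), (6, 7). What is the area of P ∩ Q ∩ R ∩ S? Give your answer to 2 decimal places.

12.62

The intersection is the polygon with vertices (10,5.5), (8.866,3.373), (6,2.8), (6,7), (8,7).
By the shoelace formula its area is 12.62.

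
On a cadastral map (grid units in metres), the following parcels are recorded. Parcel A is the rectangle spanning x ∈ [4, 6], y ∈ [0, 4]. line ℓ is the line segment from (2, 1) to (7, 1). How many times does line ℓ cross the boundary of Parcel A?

The segment meets the boundary at (6,1), (4,1).

2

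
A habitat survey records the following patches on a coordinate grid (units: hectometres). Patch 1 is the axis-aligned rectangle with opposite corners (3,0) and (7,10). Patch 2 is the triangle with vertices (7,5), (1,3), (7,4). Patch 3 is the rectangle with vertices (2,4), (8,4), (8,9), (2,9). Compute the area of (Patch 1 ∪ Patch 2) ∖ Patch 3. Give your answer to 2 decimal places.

|Patch 1 ∪ Patch 2| = 40.3333.
|(Patch 1 ∪ Patch 2) ∩ Patch 3| = 20.
|(Patch 1 ∪ Patch 2) ∖ Patch 3| = 40.3333 − 20 = 20.33.

20.33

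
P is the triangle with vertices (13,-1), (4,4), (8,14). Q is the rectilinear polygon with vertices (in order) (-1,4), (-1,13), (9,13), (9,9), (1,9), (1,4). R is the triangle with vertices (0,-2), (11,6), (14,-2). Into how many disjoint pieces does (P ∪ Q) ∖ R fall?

(P ∪ Q) ∖ R is a single connected region.

1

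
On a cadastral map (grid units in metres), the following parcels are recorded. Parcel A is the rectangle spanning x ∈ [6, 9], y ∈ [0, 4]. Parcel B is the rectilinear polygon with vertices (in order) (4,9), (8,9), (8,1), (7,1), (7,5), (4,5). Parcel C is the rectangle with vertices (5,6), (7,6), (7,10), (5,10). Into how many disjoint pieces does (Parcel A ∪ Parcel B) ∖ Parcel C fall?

(Parcel A ∪ Parcel B) ∖ Parcel C is a single connected region.

1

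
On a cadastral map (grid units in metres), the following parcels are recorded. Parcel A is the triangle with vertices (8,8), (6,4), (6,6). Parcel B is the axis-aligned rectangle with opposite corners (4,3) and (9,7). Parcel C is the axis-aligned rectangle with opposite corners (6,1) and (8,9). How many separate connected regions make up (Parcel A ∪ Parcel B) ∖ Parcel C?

(Parcel A ∪ Parcel B) ∖ Parcel C splits into 2 disjoint pieces (area 4, area 8).

2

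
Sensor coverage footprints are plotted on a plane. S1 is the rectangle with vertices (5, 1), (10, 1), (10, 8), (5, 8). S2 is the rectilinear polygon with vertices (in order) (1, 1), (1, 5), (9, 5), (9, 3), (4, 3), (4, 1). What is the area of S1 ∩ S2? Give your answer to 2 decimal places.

8.00

The intersection is the polygon with vertices (5,5), (9,5), (9,3), (5,3).
By the shoelace formula its area is 8.00.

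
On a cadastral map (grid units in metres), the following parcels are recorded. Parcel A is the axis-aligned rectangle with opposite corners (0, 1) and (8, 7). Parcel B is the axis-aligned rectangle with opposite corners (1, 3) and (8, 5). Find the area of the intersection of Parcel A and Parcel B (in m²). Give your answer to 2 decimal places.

|Parcel A∩Parcel B|: x∈[1,8], y∈[3,5] → 7·2 = 14.

14.00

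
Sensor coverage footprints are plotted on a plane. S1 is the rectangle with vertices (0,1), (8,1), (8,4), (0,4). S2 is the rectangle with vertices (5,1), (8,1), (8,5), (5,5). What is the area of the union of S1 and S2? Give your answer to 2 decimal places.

By inclusion–exclusion:
Individual areas: |S1| = 24, |S2| = 12.
|S1∩S2|: x∈[5,8], y∈[1,4] → 3·3 = 9.
|S1 ∪ S2| = 36 − 9 = 27.00.

27.00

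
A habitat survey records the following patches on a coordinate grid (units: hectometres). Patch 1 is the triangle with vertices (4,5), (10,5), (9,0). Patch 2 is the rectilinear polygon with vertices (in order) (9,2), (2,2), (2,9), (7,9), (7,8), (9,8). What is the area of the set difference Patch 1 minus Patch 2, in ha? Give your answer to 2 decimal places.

|Patch 1| = 15, |Patch 1∩Patch 2| = 10.5.
|Patch 1 ∖ Patch 2| = |Patch 1| − |Patch 1∩Patch 2| = 15 − 10.5 = 4.50.

4.50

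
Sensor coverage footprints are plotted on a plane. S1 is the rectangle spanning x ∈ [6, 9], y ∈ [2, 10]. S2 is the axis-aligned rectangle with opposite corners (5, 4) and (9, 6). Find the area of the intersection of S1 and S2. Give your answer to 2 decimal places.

|S1∩S2|: x∈[6,9], y∈[4,6] → 3·2 = 6.

6.00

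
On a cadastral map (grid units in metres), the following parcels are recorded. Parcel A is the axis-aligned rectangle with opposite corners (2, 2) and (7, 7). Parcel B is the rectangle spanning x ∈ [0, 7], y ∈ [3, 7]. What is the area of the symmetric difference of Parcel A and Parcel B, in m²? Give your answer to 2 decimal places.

|Parcel A∩Parcel B|: x∈[2,7], y∈[3,7] → 5·4 = 20.
|Parcel A △ Parcel B| = |Parcel A| + |Parcel B| − 2·|Parcel A∩Parcel B| = 25 + 28 − 40 = 13.00.

13.00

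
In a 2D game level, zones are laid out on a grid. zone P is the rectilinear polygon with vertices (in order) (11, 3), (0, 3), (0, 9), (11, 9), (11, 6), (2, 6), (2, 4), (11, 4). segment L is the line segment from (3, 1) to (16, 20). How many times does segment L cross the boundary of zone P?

The segment meets the boundary at (8.474,9), (6.421,6), (5.053,4), (4.368,3).

4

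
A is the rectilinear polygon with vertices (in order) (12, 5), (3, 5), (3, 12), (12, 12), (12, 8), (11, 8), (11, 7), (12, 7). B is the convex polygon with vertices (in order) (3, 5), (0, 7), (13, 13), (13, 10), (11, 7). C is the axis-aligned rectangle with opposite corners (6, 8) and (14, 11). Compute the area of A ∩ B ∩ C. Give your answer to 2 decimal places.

16.28

The intersection is the polygon with vertices (8.667,11), (12,11), (12,8.5), (11.667,8), (11,8), (6,8), (6,9.769).
By the shoelace formula its area is 16.28.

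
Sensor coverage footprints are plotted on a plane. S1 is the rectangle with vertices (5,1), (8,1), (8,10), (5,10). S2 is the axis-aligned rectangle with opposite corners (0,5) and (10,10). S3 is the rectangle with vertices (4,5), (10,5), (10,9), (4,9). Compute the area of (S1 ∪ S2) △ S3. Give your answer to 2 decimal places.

|S1 ∪ S2| = 62.
|(S1 ∪ S2) ∩ S3| = 24.
|(S1 ∪ S2) △ S3| = 62 + 24 − 48 = 38.00.

38.00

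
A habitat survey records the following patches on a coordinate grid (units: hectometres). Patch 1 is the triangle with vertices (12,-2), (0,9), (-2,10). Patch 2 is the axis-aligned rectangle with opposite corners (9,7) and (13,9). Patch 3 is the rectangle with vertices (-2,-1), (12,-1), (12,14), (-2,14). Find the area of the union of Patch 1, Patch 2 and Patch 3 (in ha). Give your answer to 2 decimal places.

212.04

By inclusion–exclusion:
Individual areas: |Patch 1| = 5, |Patch 2| = 8, |Patch 3| = 210.
|Patch 1∩Patch 2| = 0.
|Patch 1∩Patch 3| = 4.9621.
|Patch 2∩Patch 3|: x∈[9,12], y∈[7,9] → 3·2 = 6.
|Patch 1∩Patch 2∩Patch 3| = 0.
|Patch 1 ∪ Patch 2 ∪ Patch 3| = 223 − 10.9621 + 0 = 212.04.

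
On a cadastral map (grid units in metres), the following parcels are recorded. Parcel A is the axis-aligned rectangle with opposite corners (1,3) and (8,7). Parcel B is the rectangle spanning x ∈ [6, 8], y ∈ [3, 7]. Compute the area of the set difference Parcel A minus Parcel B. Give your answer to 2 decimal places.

20.00

|Parcel A∩Parcel B|: x∈[6,8], y∈[3,7] → 2·4 = 8.
|Parcel A| = 28.
|Parcel A ∖ Parcel B| = |Parcel A| − |Parcel A∩Parcel B| = 28 − 8 = 20.00.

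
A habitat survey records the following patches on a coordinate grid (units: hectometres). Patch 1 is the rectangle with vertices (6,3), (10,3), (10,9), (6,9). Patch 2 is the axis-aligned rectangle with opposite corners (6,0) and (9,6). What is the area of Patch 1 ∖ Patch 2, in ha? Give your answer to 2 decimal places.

15.00

|Patch 1∩Patch 2|: x∈[6,9], y∈[3,6] → 3·3 = 9.
|Patch 1| = 24.
|Patch 1 ∖ Patch 2| = |Patch 1| − |Patch 1∩Patch 2| = 24 − 9 = 15.00.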